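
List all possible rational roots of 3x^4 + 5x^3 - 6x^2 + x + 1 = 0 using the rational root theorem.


Rational root theorem: possible roots are ±p/q where:
  p divides the constant term (1): p ∈ {1}
  q divides the leading coefficient (3): q ∈ {1, 3}

All possible rational roots: -1, -1/3, 1/3, 1

-1, -1/3, 1/3, 1


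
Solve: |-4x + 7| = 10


An absolute value equation |expr| = 10 gives two cases:
Case 1: -4x + 7 = 10
  -4x = 3, so x = -3/4
Case 2: -4x + 7 = -10
  -4x = -17, so x = 17/4

x = -3/4, x = 17/4


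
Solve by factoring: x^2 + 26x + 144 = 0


We need two numbers that multiply to 144 and add to 26.
Those numbers are 8 and 18 (since 8 * 18 = 144 and 8 + 18 = 26).
So x^2 + 26x + 144 = (x + 8)(x + 18) = 0
Setting each factor to zero: x = -8 or x = -18

x = -18, x = -8


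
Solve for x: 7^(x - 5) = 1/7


Express both sides with the same base.
1/7 = 7^(-1)
Since the bases match, equate exponents: x - 5 = -1
So x = -1 - (-5) = 4

x = 4


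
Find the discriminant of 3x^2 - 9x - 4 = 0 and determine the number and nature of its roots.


For ax^2 + bx + c = 0, discriminant D = b^2 - 4ac
Here a = 3, b = -9, c = -4
D = (-9)^2 - 4(3)(-4) = 81 + 48 = 129

D = 129 > 0 but not a perfect square
The equation has 2 distinct real irrational roots.

Discriminant = 129, 2 distinct real irrational roots


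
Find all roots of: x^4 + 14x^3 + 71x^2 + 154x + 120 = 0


Let p(x) = x^4 + 14x^3 + 71x^2 + 154x + 120. By the rational root theorem (leading coefficient 1), any rational root is an integer divisor of 120: try ±1, ±2, ... in turn.
Test x = 1: value = 360 ≠ 0.
Test x = -1: value = 24 ≠ 0.
Test x = 2: value = 840 ≠ 0.
Test x = -2: value = 0 ✓, so (x + 2) is a factor.
Synthetic division by (x + 2): bring down 1; 1(-2) + 14 = 12; 12(-2) + 71 = 47; 47(-2) + 154 = 60; 60(-2) + 120 = 0 → quotient x^3 + 12x^2 + 47x + 60, remainder 0.
Continue with the quotient x^3 + 12x^2 + 47x + 60 (candidates must divide 60; re-test x = -2 first in case it repeats).
Test x = -2: value = 6 ≠ 0.
Test x = 3: value = 336 ≠ 0.
Test x = -3: value = 0 ✓, so (x + 3) is a factor.
Synthetic division by (x + 3): bring down 1; 1(-3) + 12 = 9; 9(-3) + 47 = 20; 20(-3) + 60 = 0 → quotient x^2 + 9x + 20, remainder 0.
Solve the quadratic x^2 + 9x + 20 = 0: discriminant = 9^2 - 4(1)(20) = 81 - 80 = 1.
sqrt(1) = 1, so x = (-9 ± 1)/2: x = -4 or x = -5.
Collecting all roots found:

x = -5, x = -4, x = -3, x = -2


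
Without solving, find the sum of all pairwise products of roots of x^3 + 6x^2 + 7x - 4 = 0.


By Vieta's formulas for x^3 + bx^2 + cx + d = 0:
  r1 + r2 + r3 = -b/a = -6
  r1*r2 + r1*r3 + r2*r3 = c/a = 7
  r1*r2*r3 = -d/a = 4


Sum of pairwise products = 7


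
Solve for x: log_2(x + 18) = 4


Convert to exponential form: x + 18 = 2^4 = 16
x = 16 - 18 = -2
Check: log_2(-2 + 18) = log_2(16) = log_2(16) = 4 ✓

x = -2


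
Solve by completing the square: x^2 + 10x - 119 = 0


Start: x^2 + 10x - 119 = 0
Move constant: x^2 + 10x = 119
Half of 10 is 5, squared is 25
Add 25 to both sides: x^2 + 10x + 25 = 144
(x + 5)^2 = 144
x + 5 = ±12
x = -5 + 12 = 7 or x = -5 - 12 = -17

x = -17, x = 7


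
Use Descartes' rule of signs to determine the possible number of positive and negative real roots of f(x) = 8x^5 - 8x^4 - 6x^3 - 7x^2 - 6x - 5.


Descartes' rule of signs:

For positive roots, count sign changes in f(x) = 8x^5 - 8x^4 - 6x^3 - 7x^2 - 6x - 5:
Signs of coefficients: +, -, -, -, -, -
Number of sign changes: 1
Possible positive real roots: 1

For negative roots, examine f(-x) = -8x^5 - 8x^4 + 6x^3 - 7x^2 + 6x - 5:
Signs of coefficients: -, -, +, -, +, -
Number of sign changes: 4
Possible negative real roots: 4, 2, 0

Positive roots: 1; Negative roots: 4 or 2 or 0


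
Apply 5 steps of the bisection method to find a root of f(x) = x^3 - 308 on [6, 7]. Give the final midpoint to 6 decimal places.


f(x) = x^3 - 308
f(6) = -92 < 0
f(7) = 35 > 0

Step 1: midpoint = (6.000000 + 7.000000)/2 = 6.500000
  f(6.500000) = -33.375000
  f(mid) < 0, so root is in [6.500000, 7.000000]

Step 2: midpoint = (6.500000 + 7.000000)/2 = 6.750000
  f(6.750000) = -0.453125
  f(mid) < 0, so root is in [6.750000, 7.000000]

Step 3: midpoint = (6.750000 + 7.000000)/2 = 6.875000
  f(6.875000) = 16.951172
  f(mid) > 0, so root is in [6.750000, 6.875000]

Step 4: midpoint = (6.750000 + 6.875000)/2 = 6.812500
  f(6.812500) = 8.169189
  f(mid) > 0, so root is in [6.750000, 6.812500]

Step 5: midpoint = (6.750000 + 6.812500)/2 = 6.781250
  f(6.781250) = 3.838165
  f(mid) > 0, so root is in [6.750000, 6.781250]

midpoint = 6.781250


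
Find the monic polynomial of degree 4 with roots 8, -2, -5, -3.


A monic polynomial with roots 8, -2, -5, -3 is:
p(x) = (x - 8)(x + 2)(x + 5)(x + 3)
After multiplying by (x - 8): x - 8
After multiplying by (x + 2): x^2 - 6x - 16
After multiplying by (x + 5): x^3 - x^2 - 46x - 80
After multiplying by (x + 3): x^4 + 2x^3 - 49x^2 - 218x - 240

x^4 + 2x^3 - 49x^2 - 218x - 240


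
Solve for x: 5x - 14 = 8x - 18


Starting with: 5x - 14 = 8x - 18
Move all x terms to left: (5 - 8)x = -18 + 14
Simplify: -3x = -4
Divide both sides by -3: x = 4/3

x = 4/3


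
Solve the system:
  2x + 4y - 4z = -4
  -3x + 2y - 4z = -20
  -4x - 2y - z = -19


Using Cramer's rule. Expand each determinant along the first row.
D  = 2*[2*(-1) - (-4)*(-2)] - 4*[(-3)*(-1) - (-4)*(-4)] + (-4)*[(-3)*(-2) - 2*(-4)]
  = 2*(-10) - 4*(-13) + (-4)*(14) = -24
Dx = (-4)*[2*(-1) - (-4)*(-2)] - 4*[(-20)*(-1) - (-4)*(-19)] + (-4)*[(-20)*(-2) - 2*(-19)]
  = (-4)*(-10) - 4*(-56) + (-4)*(78) = -48
Dy = 2*[(-20)*(-1) - (-4)*(-19)] - (-4)*[(-3)*(-1) - (-4)*(-4)] + (-4)*[(-3)*(-19) - (-20)*(-4)]
  = 2*(-56) - (-4)*(-13) + (-4)*(-23) = -72
Dz = 2*[2*(-19) - (-20)*(-2)] - 4*[(-3)*(-19) - (-20)*(-4)] + (-4)*[(-3)*(-2) - 2*(-4)]
  = 2*(-78) - 4*(-23) + (-4)*(14) = -120
x = Dx/D = -48/-24 = 2, y = Dy/D = -72/-24 = 3, z = Dz/D = -120/-24 = 5
Check eq1: (2)(2) + (4)(3) + (-4)(5) = -4 = -4 ✓
Check eq2: (-3)(2) + (2)(3) + (-4)(5) = -20 = -20 ✓
Check eq3: (-4)(2) + (-2)(3) + (-1)(5) = -19 = -19 ✓

x = 2, y = 3, z = 5


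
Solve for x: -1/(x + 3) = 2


Multiply both sides by (x + 3): -1 = 2(x + 3)
Distribute: -1 = 2x + 6
2x = -1 - 6 = -7
x = -7/2

x = -7/2


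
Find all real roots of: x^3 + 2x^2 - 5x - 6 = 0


Let p(x) = x^3 + 2x^2 - 5x - 6. By the rational root theorem (leading coefficient 1), any rational root is an integer divisor of 6: try ±1, ±2, ... in turn.
Test x = 1: value = -8 ≠ 0.
Test x = -1: value = 0 ✓, so (x + 1) is a factor.
Synthetic division by (x + 1): bring down 1; 1(-1) + 2 = 1; 1(-1) - 5 = -6; (-6)(-1) - 6 = 0 → quotient x^2 + x - 6, remainder 0.
Solve the quadratic x^2 + x - 6 = 0: discriminant = 1^2 - 4(1)(-6) = 1 + 24 = 25.
sqrt(25) = 5, so x = (-1 ± 5)/2: x = 2 or x = -3.

x = -3, x = -1, x = 2


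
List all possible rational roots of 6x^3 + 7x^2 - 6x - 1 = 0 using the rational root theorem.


Rational root theorem: possible roots are ±p/q where:
  p divides the constant term (-1): p ∈ {1}
  q divides the leading coefficient (6): q ∈ {1, 2, 3, 6}

All possible rational roots: -1, -1/2, -1/3, -1/6, 1/6, 1/3, 1/2, 1

-1, -1/2, -1/3, -1/6, 1/6, 1/3, 1/2, 1


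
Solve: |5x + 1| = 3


An absolute value equation |expr| = 3 gives two cases:
Case 1: 5x + 1 = 3
  5x = 2, so x = 2/5
Case 2: 5x + 1 = -3
  5x = -4, so x = -4/5

x = -4/5, x = 2/5


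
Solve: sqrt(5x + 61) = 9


Square both sides: 5x + 61 = 9^2 = 81
5x = 81 - 61 = 20
x = 4
Check: sqrt(5*4 + 61) = sqrt(81) = 9 ✓

x = 4


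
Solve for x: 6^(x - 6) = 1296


Express both sides with the same base.
1296 = 6^4
Since the bases match, equate exponents: x - 6 = 4
So x = 4 - (-6) = 10

x = 10


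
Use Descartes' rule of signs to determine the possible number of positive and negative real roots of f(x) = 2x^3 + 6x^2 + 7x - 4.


Descartes' rule of signs:

For positive roots, count sign changes in f(x) = 2x^3 + 6x^2 + 7x - 4:
Signs of coefficients: +, +, +, -
Number of sign changes: 1
Possible positive real roots: 1

For negative roots, examine f(-x) = -2x^3 + 6x^2 - 7x - 4:
Signs of coefficients: -, +, -, -
Number of sign changes: 2
Possible negative real roots: 2, 0

Positive roots: 1; Negative roots: 2 or 0


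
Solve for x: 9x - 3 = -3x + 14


Starting with: 9x - 3 = -3x + 14
Move all x terms to left: (9 + 3)x = 14 + 3
Simplify: 12x = 17
Divide both sides by 12: x = 17/12

x = 17/12


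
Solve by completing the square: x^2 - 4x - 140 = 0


Start: x^2 - 4x - 140 = 0
Move constant: x^2 - 4x = 140
Half of -4 is -2, squared is 4
Add 4 to both sides: x^2 - 4x + 4 = 144
(x - 2)^2 = 144
x - 2 = ±12
x = 2 + 12 = 14 or x = 2 - 12 = -10

x = -10, x = 14


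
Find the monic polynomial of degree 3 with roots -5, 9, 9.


A monic polynomial with roots -5, 9, 9 is:
p(x) = (x + 5)(x - 9)(x - 9)
After multiplying by (x + 5): x + 5
After multiplying by (x - 9): x^2 - 4x - 45
After multiplying by (x - 9): x^3 - 13x^2 - 9x + 405

x^3 - 13x^2 - 9x + 405


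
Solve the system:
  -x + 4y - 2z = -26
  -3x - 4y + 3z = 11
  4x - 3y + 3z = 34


Using Cramer's rule. Expand each determinant along the first row.
D  = (-1)*[(-4)*3 - 3*(-3)] - 4*[(-3)*3 - 3*4] + (-2)*[(-3)*(-3) - (-4)*4]
  = (-1)*(-3) - 4*(-21) + (-2)*(25) = 37
Dx = (-26)*[(-4)*3 - 3*(-3)] - 4*[11*3 - 3*34] + (-2)*[11*(-3) - (-4)*34]
  = (-26)*(-3) - 4*(-69) + (-2)*(103) = 148
Dy = (-1)*[11*3 - 3*34] - (-26)*[(-3)*3 - 3*4] + (-2)*[(-3)*34 - 11*4]
  = (-1)*(-69) - (-26)*(-21) + (-2)*(-146) = -185
Dz = (-1)*[(-4)*34 - 11*(-3)] - 4*[(-3)*34 - 11*4] + (-26)*[(-3)*(-3) - (-4)*4]
  = (-1)*(-103) - 4*(-146) + (-26)*(25) = 37
x = Dx/D = 148/37 = 4, y = Dy/D = -185/37 = -5, z = Dz/D = 37/37 = 1
Check eq1: (-1)(4) + (4)(-5) + (-2)(1) = -26 = -26 ✓
Check eq2: (-3)(4) + (-4)(-5) + (3)(1) = 11 = 11 ✓
Check eq3: (4)(4) + (-3)(-5) + (3)(1) = 34 = 34 ✓

x = 4, y = -5, z = 1


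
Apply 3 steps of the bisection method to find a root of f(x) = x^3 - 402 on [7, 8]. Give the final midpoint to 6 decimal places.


f(x) = x^3 - 402
f(7) = -59 < 0
f(8) = 110 > 0

Step 1: midpoint = (7.000000 + 8.000000)/2 = 7.500000
  f(7.500000) = 19.875000
  f(mid) > 0, so root is in [7.000000, 7.500000]

Step 2: midpoint = (7.000000 + 7.500000)/2 = 7.250000
  f(7.250000) = -20.921875
  f(mid) < 0, so root is in [7.250000, 7.500000]

Step 3: midpoint = (7.250000 + 7.500000)/2 = 7.375000
  f(7.375000) = -0.869141
  f(mid) < 0, so root is in [7.375000, 7.500000]

midpoint = 7.375000


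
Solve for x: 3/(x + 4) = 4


Multiply both sides by (x + 4): 3 = 4(x + 4)
Distribute: 3 = 4x + 16
4x = 3 - 16 = -13
x = -13/4

x = -13/4


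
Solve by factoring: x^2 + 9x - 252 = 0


We need two numbers that multiply to -252 and add to 9.
Those numbers are -12 and 21 (since (-12) * 21 = -252 and (-12) + 21 = 9).
So x^2 + 9x - 252 = (x - 12)(x + 21) = 0
Setting each factor to zero: x = 12 or x = -21

x = -21, x = 12


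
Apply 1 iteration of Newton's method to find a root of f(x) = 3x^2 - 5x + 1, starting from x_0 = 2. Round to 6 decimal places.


Newton's method: x_(n+1) = x_n - f(x_n)/f'(x_n)
f(x) = 3x^2 - 5x + 1
f'(x) = 6x - 5

Iteration 1:
  f(2.000000) = 3.000000
  f'(2.000000) = 7.000000
  x_1 = 2.000000 - (3.000000)/(7.000000) = 1.571429

x_1 = 1.571429


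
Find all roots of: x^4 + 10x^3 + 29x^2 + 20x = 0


The constant term is 0, so x = 0 is a root. Factor out x:
  x^3 + 10x^2 + 29x + 20 = 0
Let p(x) = x^3 + 10x^2 + 29x + 20. By the rational root theorem (leading coefficient 1), any rational root is an integer divisor of 20: try ±1, ±2, ... in turn.
Test x = 1: value = 60 ≠ 0.
Test x = -1: value = 0 ✓, so (x + 1) is a factor.
Synthetic division by (x + 1): bring down 1; 1(-1) + 10 = 9; 9(-1) + 29 = 20; 20(-1) + 20 = 0 → quotient x^2 + 9x + 20, remainder 0.
Solve the quadratic x^2 + 9x + 20 = 0: discriminant = 9^2 - 4(1)(20) = 81 - 80 = 1.
sqrt(1) = 1, so x = (-9 ± 1)/2: x = -4 or x = -5.
Collecting all roots found:

x = -5, x = -4, x = -1, x = 0


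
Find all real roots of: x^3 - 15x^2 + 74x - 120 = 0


Let p(x) = x^3 - 15x^2 + 74x - 120. By the rational root theorem (leading coefficient 1), any rational root is an integer divisor of 120: try ±1, ±2, ... in turn.
Test x = 1: value = -60 ≠ 0.
Test x = -1: value = -210 ≠ 0.
Test x = 2: value = -24 ≠ 0.
Test x = -2: value = -336 ≠ 0.
Test x = 3: value = -6 ≠ 0.
Test x = -3: value = -504 ≠ 0.
Test x = 4: value = 0 ✓, so (x - 4) is a factor.
Synthetic division by (x - 4): bring down 1; 1(4) - 15 = -11; (-11)(4) + 74 = 30; 30(4) - 120 = 0 → quotient x^2 - 11x + 30, remainder 0.
Solve the quadratic x^2 - 11x + 30 = 0: discriminant = (-11)^2 - 4(1)(30) = 121 - 120 = 1.
sqrt(1) = 1, so x = (11 ± 1)/2: x = 6 or x = 5.

x = 4, x = 5, x = 6


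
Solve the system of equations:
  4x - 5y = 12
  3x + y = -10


Using Cramer's rule:
Determinant D = (4)(1) - (3)(-5) = 4 + 15 = 19
Dx = (12)(1) - (-10)(-5) = 12 - 50 = -38
Dy = (4)(-10) - (3)(12) = -40 - 36 = -76
x = Dx/D = -38/19 = -2
y = Dy/D = -76/19 = -4

x = -2, y = -4


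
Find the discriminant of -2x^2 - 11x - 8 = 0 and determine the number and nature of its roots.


For ax^2 + bx + c = 0, discriminant D = b^2 - 4ac
Here a = -2, b = -11, c = -8
D = (-11)^2 - 4(-2)(-8) = 121 - 64 = 57

D = 57 > 0 but not a perfect square
The equation has 2 distinct real irrational roots.

Discriminant = 57, 2 distinct real irrational roots


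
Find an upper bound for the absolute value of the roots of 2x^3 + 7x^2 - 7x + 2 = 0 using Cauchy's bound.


Cauchy's bound: all roots r satisfy |r| <= 1 + max(|a_i/a_n|) for i = 0,...,n-1
where a_n is the leading coefficient.

Coefficients: [2, 7, -7, 2]
Leading coefficient a_n = 2
Ratios |a_i/a_n|: 7/2, 7/2, 1
Maximum ratio: 7/2
Cauchy's bound: |r| <= 1 + 7/2 = 9/2

Upper bound = 9/2


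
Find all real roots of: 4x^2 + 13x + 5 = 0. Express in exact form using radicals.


Using the quadratic formula: x = (-b ± sqrt(b^2 - 4ac)) / (2a)
Here a = 4, b = 13, c = 5
Discriminant = b^2 - 4ac = 13^2 - 4(4)(5) = 169 - 80 = 89
Since discriminant = 89 > 0, there are two real roots.
x = (-13 ± sqrt(89)) / 8
Numerically: x ≈ -0.4458 or x ≈ -2.8042

x = (-13 + sqrt(89)) / 8 or x = (-13 - sqrt(89)) / 8


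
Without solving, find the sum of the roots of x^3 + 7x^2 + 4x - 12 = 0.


By Vieta's formulas for x^3 + bx^2 + cx + d = 0:
  r1 + r2 + r3 = -b/a = -7
  r1*r2 + r1*r3 + r2*r3 = c/a = 4
  r1*r2*r3 = -d/a = 12


Sum = -7


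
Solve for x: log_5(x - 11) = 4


Convert to exponential form: x - 11 = 5^4 = 625
x = 625 + 11 = 636
Check: log_5(636 - 11) = log_5(625) = log_5(625) = 4 ✓

x = 636


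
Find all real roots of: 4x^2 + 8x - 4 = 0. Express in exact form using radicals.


Using the quadratic formula: x = (-b ± sqrt(b^2 - 4ac)) / (2a)
Here a = 4, b = 8, c = -4
Discriminant = b^2 - 4ac = 8^2 - 4(4)(-4) = 64 + 64 = 128
Since discriminant = 128 > 0, there are two real roots.
x = (-8 ± 8*sqrt(2)) / 8
Simplifying: x = -1 ± sqrt(2)
Numerically: x ≈ 0.4142 or x ≈ -2.4142

x = -1 + sqrt(2) or x = -1 - sqrt(2)


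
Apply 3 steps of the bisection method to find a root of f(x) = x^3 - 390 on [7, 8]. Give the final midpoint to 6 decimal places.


f(x) = x^3 - 390
f(7) = -47 < 0
f(8) = 122 > 0

Step 1: midpoint = (7.000000 + 8.000000)/2 = 7.500000
  f(7.500000) = 31.875000
  f(mid) > 0, so root is in [7.000000, 7.500000]

Step 2: midpoint = (7.000000 + 7.500000)/2 = 7.250000
  f(7.250000) = -8.921875
  f(mid) < 0, so root is in [7.250000, 7.500000]

Step 3: midpoint = (7.250000 + 7.500000)/2 = 7.375000
  f(7.375000) = 11.130859
  f(mid) > 0, so root is in [7.250000, 7.375000]

midpoint = 7.375000


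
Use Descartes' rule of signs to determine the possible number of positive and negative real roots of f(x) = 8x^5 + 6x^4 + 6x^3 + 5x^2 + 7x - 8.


Descartes' rule of signs:

For positive roots, count sign changes in f(x) = 8x^5 + 6x^4 + 6x^3 + 5x^2 + 7x - 8:
Signs of coefficients: +, +, +, +, +, -
Number of sign changes: 1
Possible positive real roots: 1

For negative roots, examine f(-x) = -8x^5 + 6x^4 - 6x^3 + 5x^2 - 7x - 8:
Signs of coefficients: -, +, -, +, -, -
Number of sign changes: 4
Possible negative real roots: 4, 2, 0

Positive roots: 1; Negative roots: 4 or 2 or 0


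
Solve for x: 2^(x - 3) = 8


Express both sides with the same base.
8 = 2^3
Since the bases match, equate exponents: x - 3 = 3
So x = 3 - (-3) = 6

x = 6


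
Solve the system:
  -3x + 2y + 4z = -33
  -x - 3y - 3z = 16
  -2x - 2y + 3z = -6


Using Cramer's rule. Expand each determinant along the first row.
D  = (-3)*[(-3)*3 - (-3)*(-2)] - 2*[(-1)*3 - (-3)*(-2)] + 4*[(-1)*(-2) - (-3)*(-2)]
  = (-3)*(-15) - 2*(-9) + 4*(-4) = 47
Dx = (-33)*[(-3)*3 - (-3)*(-2)] - 2*[16*3 - (-3)*(-6)] + 4*[16*(-2) - (-3)*(-6)]
  = (-33)*(-15) - 2*(30) + 4*(-50) = 235
Dy = (-3)*[16*3 - (-3)*(-6)] - (-33)*[(-1)*3 - (-3)*(-2)] + 4*[(-1)*(-6) - 16*(-2)]
  = (-3)*(30) - (-33)*(-9) + 4*(38) = -235
Dz = (-3)*[(-3)*(-6) - 16*(-2)] - 2*[(-1)*(-6) - 16*(-2)] + (-33)*[(-1)*(-2) - (-3)*(-2)]
  = (-3)*(50) - 2*(38) + (-33)*(-4) = -94
x = Dx/D = 235/47 = 5, y = Dy/D = -235/47 = -5, z = Dz/D = -94/47 = -2
Check eq1: (-3)(5) + (2)(-5) + (4)(-2) = -33 = -33 ✓
Check eq2: (-1)(5) + (-3)(-5) + (-3)(-2) = 16 = 16 ✓
Check eq3: (-2)(5) + (-2)(-5) + (3)(-2) = -6 = -6 ✓

x = 5, y = -5, z = -2


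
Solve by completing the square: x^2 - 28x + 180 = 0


Start: x^2 - 28x + 180 = 0
Move constant: x^2 - 28x = -180
Half of -28 is -14, squared is 196
Add 196 to both sides: x^2 - 28x + 196 = 16
(x - 14)^2 = 16
x - 14 = ±4
x = 14 + 4 = 18 or x = 14 - 4 = 10

x = 10, x = 18


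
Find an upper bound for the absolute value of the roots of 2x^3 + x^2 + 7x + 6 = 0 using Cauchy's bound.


Cauchy's bound: all roots r satisfy |r| <= 1 + max(|a_i/a_n|) for i = 0,...,n-1
where a_n is the leading coefficient.

Coefficients: [2, 1, 7, 6]
Leading coefficient a_n = 2
Ratios |a_i/a_n|: 1/2, 7/2, 3
Maximum ratio: 7/2
Cauchy's bound: |r| <= 1 + 7/2 = 9/2

Upper bound = 9/2


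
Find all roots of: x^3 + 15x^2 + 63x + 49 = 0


Let p(x) = x^3 + 15x^2 + 63x + 49. By the rational root theorem (leading coefficient 1), any rational root is an integer divisor of 49: try ±1, ±2, ... in turn.
Test x = 1: value = 128 ≠ 0.
Test x = -1: value = 0 ✓, so (x + 1) is a factor.
Synthetic division by (x + 1): bring down 1; 1(-1) + 15 = 14; 14(-1) + 63 = 49; 49(-1) + 49 = 0 → quotient x^2 + 14x + 49, remainder 0.
Solve the quadratic x^2 + 14x + 49 = 0: discriminant = 14^2 - 4(1)(49) = 196 - 196 = 0.
Discriminant = 0, so a double root: x = -14/2 = -7.
Collecting all roots found:

x = -7 (multiplicity 2), x = -1


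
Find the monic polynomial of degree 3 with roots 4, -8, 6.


A monic polynomial with roots 4, -8, 6 is:
p(x) = (x - 4)(x + 8)(x - 6)
After multiplying by (x - 4): x - 4
After multiplying by (x + 8): x^2 + 4x - 32
After multiplying by (x - 6): x^3 - 2x^2 - 56x + 192

x^3 - 2x^2 - 56x + 192


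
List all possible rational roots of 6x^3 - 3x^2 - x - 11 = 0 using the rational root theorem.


Rational root theorem: possible roots are ±p/q where:
  p divides the constant term (-11): p ∈ {1, 11}
  q divides the leading coefficient (6): q ∈ {1, 2, 3, 6}

All possible rational roots: -11, -11/2, -11/3, -11/6, -1, -1/2, -1/3, -1/6, 1/6, 1/3, 1/2, 1, 11/6, 11/3, 11/2, 11

-11, -11/2, -11/3, -11/6, -1, -1/2, -1/3, -1/6, 1/6, 1/3, 1/2, 1, 11/6, 11/3, 11/2, 11


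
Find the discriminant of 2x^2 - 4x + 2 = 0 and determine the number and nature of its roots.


For ax^2 + bx + c = 0, discriminant D = b^2 - 4ac
Here a = 2, b = -4, c = 2
D = (-4)^2 - 4(2)(2) = 16 - 16 = 0

D = 0
The equation has exactly 1 real root (a repeated/double root).

Discriminant = 0, 1 repeated real root


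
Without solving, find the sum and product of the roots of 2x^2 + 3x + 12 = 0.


By Vieta's formulas for ax^2 + bx + c = 0:
  Sum of roots = -b/a
  Product of roots = c/a

Here a = 2, b = 3, c = 12
Sum = -(3)/2 = -3/2
Product = 12/2 = 6

Sum = -3/2, Product = 6


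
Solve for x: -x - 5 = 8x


Starting with: -x - 5 = 8x
Move all x terms to left: (-1 - 8)x = 0 + 5
Simplify: -9x = 5
Divide both sides by -9: x = -5/9

x = -5/9


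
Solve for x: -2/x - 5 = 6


Subtract -5 from both sides: -2/x = 11
Multiply both sides by x: -2 = 11 * x
Divide by 11: x = -2/11

x = -2/11


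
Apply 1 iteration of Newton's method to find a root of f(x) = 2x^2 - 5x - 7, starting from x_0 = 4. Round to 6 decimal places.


Newton's method: x_(n+1) = x_n - f(x_n)/f'(x_n)
f(x) = 2x^2 - 5x - 7
f'(x) = 4x - 5

Iteration 1:
  f(4.000000) = 5.000000
  f'(4.000000) = 11.000000
  x_1 = 4.000000 - (5.000000)/(11.000000) = 3.545455

x_1 = 3.545455


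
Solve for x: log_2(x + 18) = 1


Convert to exponential form: x + 18 = 2^1 = 2
x = 2 - 18 = -16
Check: log_2(-16 + 18) = log_2(2) = log_2(2) = 1 ✓

x = -16


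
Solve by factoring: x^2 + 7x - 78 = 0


We need two numbers that multiply to -78 and add to 7.
Those numbers are 13 and -6 (since 13 * (-6) = -78 and 13 + (-6) = 7).
So x^2 + 7x - 78 = (x + 13)(x - 6) = 0
Setting each factor to zero: x = -13 or x = 6

x = -13, x = 6


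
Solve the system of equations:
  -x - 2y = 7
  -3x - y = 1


Using Cramer's rule:
Determinant D = (-1)(-1) - (-3)(-2) = 1 - 6 = -5
Dx = (7)(-1) - (1)(-2) = -7 + 2 = -5
Dy = (-1)(1) - (-3)(7) = -1 + 21 = 20
x = Dx/D = -5/-5 = 1
y = Dy/D = 20/-5 = -4

x = 1, y = -4


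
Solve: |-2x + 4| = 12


An absolute value equation |expr| = 12 gives two cases:
Case 1: -2x + 4 = 12
  -2x = 8, so x = -4
Case 2: -2x + 4 = -12
  -2x = -16, so x = 8

x = -4, x = 8


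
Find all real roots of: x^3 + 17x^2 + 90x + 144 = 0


Let p(x) = x^3 + 17x^2 + 90x + 144. By the rational root theorem (leading coefficient 1), any rational root is an integer divisor of 144: try ±1, ±2, ... in turn.
Test x = 1: value = 252 ≠ 0.
Test x = -1: value = 70 ≠ 0.
Test x = 2: value = 400 ≠ 0.
Test x = -2: value = 24 ≠ 0.
Test x = 3: value = 594 ≠ 0.
Test x = -3: value = 0 ✓, so (x + 3) is a factor.
Synthetic division by (x + 3): bring down 1; 1(-3) + 17 = 14; 14(-3) + 90 = 48; 48(-3) + 144 = 0 → quotient x^2 + 14x + 48, remainder 0.
Solve the quadratic x^2 + 14x + 48 = 0: discriminant = 14^2 - 4(1)(48) = 196 - 192 = 4.
sqrt(4) = 2, so x = (-14 ± 2)/2: x = -6 or x = -8.

x = -8, x = -6, x = -3


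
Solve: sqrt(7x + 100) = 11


Square both sides: 7x + 100 = 11^2 = 121
7x = 121 - 100 = 21
x = 3
Check: sqrt(7*3 + 100) = sqrt(121) = 11 ✓

x = 3


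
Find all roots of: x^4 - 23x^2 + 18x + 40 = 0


Let p(x) = x^4 - 23x^2 + 18x + 40. By the rational root theorem (leading coefficient 1), any rational root is an integer divisor of 40: try ±1, ±2, ... in turn.
Test x = 1: value = 36 ≠ 0.
Test x = -1: value = 0 ✓, so (x + 1) is a factor.
Synthetic division by (x + 1): bring down 1; 1(-1) + 0 = -1; (-1)(-1) - 23 = -22; (-22)(-1) + 18 = 40; 40(-1) + 40 = 0 → quotient x^3 - x^2 - 22x + 40, remainder 0.
Continue with the quotient x^3 - x^2 - 22x + 40 (candidates must divide 40; re-test x = -1 first in case it repeats).
Test x = -1: value = 60 ≠ 0.
Test x = 2: value = 0 ✓, so (x - 2) is a factor.
Synthetic division by (x - 2): bring down 1; 1(2) - 1 = 1; 1(2) - 22 = -20; (-20)(2) + 40 = 0 → quotient x^2 + x - 20, remainder 0.
Solve the quadratic x^2 + x - 20 = 0: discriminant = 1^2 - 4(1)(-20) = 1 + 80 = 81.
sqrt(81) = 9, so x = (-1 ± 9)/2: x = 4 or x = -5.
Collecting all roots found:

x = -5, x = -1, x = 2, x = 4


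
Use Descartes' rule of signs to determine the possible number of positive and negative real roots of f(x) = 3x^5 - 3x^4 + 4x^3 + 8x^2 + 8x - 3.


Descartes' rule of signs:

For positive roots, count sign changes in f(x) = 3x^5 - 3x^4 + 4x^3 + 8x^2 + 8x - 3:
Signs of coefficients: +, -, +, +, +, -
Number of sign changes: 3
Possible positive real roots: 3, 1

For negative roots, examine f(-x) = -3x^5 - 3x^4 - 4x^3 + 8x^2 - 8x - 3:
Signs of coefficients: -, -, -, +, -, -
Number of sign changes: 2
Possible negative real roots: 2, 0

Positive roots: 3 or 1; Negative roots: 2 or 0


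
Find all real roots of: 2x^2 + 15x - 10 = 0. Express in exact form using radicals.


Using the quadratic formula: x = (-b ± sqrt(b^2 - 4ac)) / (2a)
Here a = 2, b = 15, c = -10
Discriminant = b^2 - 4ac = 15^2 - 4(2)(-10) = 225 + 80 = 305
Since discriminant = 305 > 0, there are two real roots.
x = (-15 ± sqrt(305)) / 4
Numerically: x ≈ 0.6161 or x ≈ -8.1161

x = (-15 + sqrt(305)) / 4 or x = (-15 - sqrt(305)) / 4


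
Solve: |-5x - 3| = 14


An absolute value equation |expr| = 14 gives two cases:
Case 1: -5x - 3 = 14
  -5x = 17, so x = -17/5
Case 2: -5x - 3 = -14
  -5x = -11, so x = 11/5

x = -17/5, x = 11/5


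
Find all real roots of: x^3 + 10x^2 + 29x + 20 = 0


Let p(x) = x^3 + 10x^2 + 29x + 20. By the rational root theorem (leading coefficient 1), any rational root is an integer divisor of 20: try ±1, ±2, ... in turn.
Test x = 1: value = 60 ≠ 0.
Test x = -1: value = 0 ✓, so (x + 1) is a factor.
Synthetic division by (x + 1): bring down 1; 1(-1) + 10 = 9; 9(-1) + 29 = 20; 20(-1) + 20 = 0 → quotient x^2 + 9x + 20, remainder 0.
Solve the quadratic x^2 + 9x + 20 = 0: discriminant = 9^2 - 4(1)(20) = 81 - 80 = 1.
sqrt(1) = 1, so x = (-9 ± 1)/2: x = -4 or x = -5.

x = -5, x = -4, x = -1


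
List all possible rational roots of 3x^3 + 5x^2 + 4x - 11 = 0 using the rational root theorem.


Rational root theorem: possible roots are ±p/q where:
  p divides the constant term (-11): p ∈ {1, 11}
  q divides the leading coefficient (3): q ∈ {1, 3}

All possible rational roots: -11, -11/3, -1, -1/3, 1/3, 1, 11/3, 11

-11, -11/3, -1, -1/3, 1/3, 1, 11/3, 11


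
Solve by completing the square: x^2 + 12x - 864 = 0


Start: x^2 + 12x - 864 = 0
Move constant: x^2 + 12x = 864
Half of 12 is 6, squared is 36
Add 36 to both sides: x^2 + 12x + 36 = 900
(x + 6)^2 = 900
x + 6 = ±30
x = -6 + 30 = 24 or x = -6 - 30 = -36

x = -36, x = 24


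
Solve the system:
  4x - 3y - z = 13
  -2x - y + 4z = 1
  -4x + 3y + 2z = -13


Using Cramer's rule. Expand each determinant along the first row.
D  = 4*[(-1)*2 - 4*3] - (-3)*[(-2)*2 - 4*(-4)] + (-1)*[(-2)*3 - (-1)*(-4)]
  = 4*(-14) - (-3)*(12) + (-1)*(-10) = -10
Dx = 13*[(-1)*2 - 4*3] - (-3)*[1*2 - 4*(-13)] + (-1)*[1*3 - (-1)*(-13)]
  = 13*(-14) - (-3)*(54) + (-1)*(-10) = -10
Dy = 4*[1*2 - 4*(-13)] - 13*[(-2)*2 - 4*(-4)] + (-1)*[(-2)*(-13) - 1*(-4)]
  = 4*(54) - 13*(12) + (-1)*(30) = 30
Dz = 4*[(-1)*(-13) - 1*3] - (-3)*[(-2)*(-13) - 1*(-4)] + 13*[(-2)*3 - (-1)*(-4)]
  = 4*(10) - (-3)*(30) + 13*(-10) = 0
x = Dx/D = -10/-10 = 1, y = Dy/D = 30/-10 = -3, z = Dz/D = 0/-10 = 0
Check eq1: (4)(1) + (-3)(-3) + (-1)(0) = 13 = 13 ✓
Check eq2: (-2)(1) + (-1)(-3) + (4)(0) = 1 = 1 ✓
Check eq3: (-4)(1) + (3)(-3) + (2)(0) = -13 = -13 ✓

x = 1, y = -3, z = 0


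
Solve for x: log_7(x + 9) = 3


Convert to exponential form: x + 9 = 7^3 = 343
x = 343 - 9 = 334
Check: log_7(334 + 9) = log_7(343) = log_7(343) = 3 ✓

x = 334


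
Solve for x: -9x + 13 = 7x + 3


Starting with: -9x + 13 = 7x + 3
Move all x terms to left: (-9 - 7)x = 3 - 13
Simplify: -16x = -10
Divide both sides by -16: x = 5/8

x = 5/8


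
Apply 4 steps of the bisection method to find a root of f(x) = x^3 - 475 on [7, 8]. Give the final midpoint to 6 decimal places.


f(x) = x^3 - 475
f(7) = -132 < 0
f(8) = 37 > 0

Step 1: midpoint = (7.000000 + 8.000000)/2 = 7.500000
  f(7.500000) = -53.125000
  f(mid) < 0, so root is in [7.500000, 8.000000]

Step 2: midpoint = (7.500000 + 8.000000)/2 = 7.750000
  f(7.750000) = -9.515625
  f(mid) < 0, so root is in [7.750000, 8.000000]

Step 3: midpoint = (7.750000 + 8.000000)/2 = 7.875000
  f(7.875000) = 13.373047
  f(mid) > 0, so root is in [7.750000, 7.875000]

Step 4: midpoint = (7.750000 + 7.875000)/2 = 7.812500
  f(7.812500) = 1.837158
  f(mid) > 0, so root is in [7.750000, 7.812500]

midpoint = 7.812500


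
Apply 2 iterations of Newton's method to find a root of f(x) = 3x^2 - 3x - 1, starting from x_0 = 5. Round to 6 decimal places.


Newton's method: x_(n+1) = x_n - f(x_n)/f'(x_n)
f(x) = 3x^2 - 3x - 1
f'(x) = 6x - 3

Iteration 1:
  f(5.000000) = 59.000000
  f'(5.000000) = 27.000000
  x_1 = 5.000000 - (59.000000)/(27.000000) = 2.814815

Iteration 2:
  f(2.814815) = 14.325103
  f'(2.814815) = 13.888889
  x_2 = 2.814815 - (14.325103)/(13.888889) = 1.783407

x_2 = 1.783407


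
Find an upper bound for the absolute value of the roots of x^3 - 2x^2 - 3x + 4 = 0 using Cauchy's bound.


Cauchy's bound: all roots r satisfy |r| <= 1 + max(|a_i/a_n|) for i = 0,...,n-1
where a_n is the leading coefficient.

Coefficients: [1, -2, -3, 4]
Leading coefficient a_n = 1
Ratios |a_i/a_n|: 2, 3, 4
Maximum ratio: 4
Cauchy's bound: |r| <= 1 + 4 = 5

Upper bound = 5


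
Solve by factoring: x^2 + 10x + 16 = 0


We need two numbers that multiply to 16 and add to 10.
Those numbers are 2 and 8 (since 2 * 8 = 16 and 2 + 8 = 10).
So x^2 + 10x + 16 = (x + 2)(x + 8) = 0
Setting each factor to zero: x = -2 or x = -8

x = -8, x = -2


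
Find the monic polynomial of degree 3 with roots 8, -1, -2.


A monic polynomial with roots 8, -1, -2 is:
p(x) = (x - 8)(x + 1)(x + 2)
After multiplying by (x - 8): x - 8
After multiplying by (x + 1): x^2 - 7x - 8
After multiplying by (x + 2): x^3 - 5x^2 - 22x - 16

x^3 - 5x^2 - 22x - 16


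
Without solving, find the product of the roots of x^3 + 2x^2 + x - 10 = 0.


By Vieta's formulas for x^3 + bx^2 + cx + d = 0:
  r1 + r2 + r3 = -b/a = -2
  r1*r2 + r1*r3 + r2*r3 = c/a = 1
  r1*r2*r3 = -d/a = 10


Product = 10


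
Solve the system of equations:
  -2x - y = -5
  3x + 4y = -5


Using Cramer's rule:
Determinant D = (-2)(4) - (3)(-1) = -8 + 3 = -5
Dx = (-5)(4) - (-5)(-1) = -20 - 5 = -25
Dy = (-2)(-5) - (3)(-5) = 10 + 15 = 25
x = Dx/D = -25/-5 = 5
y = Dy/D = 25/-5 = -5

x = 5, y = -5


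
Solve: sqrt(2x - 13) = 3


Square both sides: 2x - 13 = 3^2 = 9
2x = 9 + 13 = 22
x = 11
Check: sqrt(2*11 - 13) = sqrt(9) = 3 ✓

x = 11


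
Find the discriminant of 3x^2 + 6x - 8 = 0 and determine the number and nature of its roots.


For ax^2 + bx + c = 0, discriminant D = b^2 - 4ac
Here a = 3, b = 6, c = -8
D = (6)^2 - 4(3)(-8) = 36 + 96 = 132

D = 132 > 0 but not a perfect square
The equation has 2 distinct real irrational roots.

Discriminant = 132, 2 distinct real irrational roots


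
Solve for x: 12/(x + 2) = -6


Multiply both sides by (x + 2): 12 = -6(x + 2)
Distribute: 12 = -6x - 12
-6x = 12 + 12 = 24
x = -4

x = -4


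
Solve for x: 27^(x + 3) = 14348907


Express both sides with the same base.
14348907 = 27^5
Since the bases match, equate exponents: x + 3 = 5
So x = 5 - (3) = 2

x = 2


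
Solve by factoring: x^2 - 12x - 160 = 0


We need two numbers that multiply to -160 and add to -12.
Those numbers are -20 and 8 (since (-20) * 8 = -160 and (-20) + 8 = -12).
So x^2 - 12x - 160 = (x - 20)(x + 8) = 0
Setting each factor to zero: x = 20 or x = -8

x = -8, x = 20


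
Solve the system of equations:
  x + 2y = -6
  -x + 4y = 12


Using Cramer's rule:
Determinant D = (1)(4) - (-1)(2) = 4 + 2 = 6
Dx = (-6)(4) - (12)(2) = -24 - 24 = -48
Dy = (1)(12) - (-1)(-6) = 12 - 6 = 6
x = Dx/D = -48/6 = -8
y = Dy/D = 6/6 = 1

x = -8, y = 1


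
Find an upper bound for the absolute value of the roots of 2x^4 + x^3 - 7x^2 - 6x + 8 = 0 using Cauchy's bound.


Cauchy's bound: all roots r satisfy |r| <= 1 + max(|a_i/a_n|) for i = 0,...,n-1
where a_n is the leading coefficient.

Coefficients: [2, 1, -7, -6, 8]
Leading coefficient a_n = 2
Ratios |a_i/a_n|: 1/2, 7/2, 3, 4
Maximum ratio: 4
Cauchy's bound: |r| <= 1 + 4 = 5

Upper bound = 5


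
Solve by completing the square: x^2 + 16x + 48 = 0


Start: x^2 + 16x + 48 = 0
Move constant: x^2 + 16x = -48
Half of 16 is 8, squared is 64
Add 64 to both sides: x^2 + 16x + 64 = 16
(x + 8)^2 = 16
x + 8 = ±4
x = -8 + 4 = -4 or x = -8 - 4 = -12

x = -12, x = -4


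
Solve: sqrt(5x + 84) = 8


Square both sides: 5x + 84 = 8^2 = 64
5x = 64 - 84 = -20
x = -4
Check: sqrt(5*(-4) + 84) = sqrt(64) = 8 ✓

x = -4


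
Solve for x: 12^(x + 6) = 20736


Express both sides with the same base.
20736 = 12^4
Since the bases match, equate exponents: x + 6 = 4
So x = 4 - (6) = -2

x = -2


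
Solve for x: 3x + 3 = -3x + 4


Starting with: 3x + 3 = -3x + 4
Move all x terms to left: (3 + 3)x = 4 - 3
Simplify: 6x = 1
Divide both sides by 6: x = 1/6

x = 1/6


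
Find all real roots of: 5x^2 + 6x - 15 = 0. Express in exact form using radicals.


Using the quadratic formula: x = (-b ± sqrt(b^2 - 4ac)) / (2a)
Here a = 5, b = 6, c = -15
Discriminant = b^2 - 4ac = 6^2 - 4(5)(-15) = 36 + 300 = 336
Since discriminant = 336 > 0, there are two real roots.
x = (-6 ± 4*sqrt(21)) / 10
Simplifying: x = (-3 ± 2*sqrt(21)) / 5
Numerically: x ≈ 1.2330 or x ≈ -2.4330

x = (-3 + 2*sqrt(21)) / 5 or x = (-3 - 2*sqrt(21)) / 5


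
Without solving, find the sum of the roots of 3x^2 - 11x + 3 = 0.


By Vieta's formulas for ax^2 + bx + c = 0:
  Sum of roots = -b/a
  Product of roots = c/a

Here a = 3, b = -11, c = 3
Sum = -(-11)/3 = 11/3
Product = 3/3 = 1

Sum = 11/3


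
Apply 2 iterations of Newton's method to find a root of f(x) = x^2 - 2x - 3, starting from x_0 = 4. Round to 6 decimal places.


Newton's method: x_(n+1) = x_n - f(x_n)/f'(x_n)
f(x) = x^2 - 2x - 3
f'(x) = 2x - 2

Iteration 1:
  f(4.000000) = 5.000000
  f'(4.000000) = 6.000000
  x_1 = 4.000000 - (5.000000)/(6.000000) = 3.166667

Iteration 2:
  f(3.166667) = 0.694444
  f'(3.166667) = 4.333333
  x_2 = 3.166667 - (0.694444)/(4.333333) = 3.006410

x_2 = 3.006410


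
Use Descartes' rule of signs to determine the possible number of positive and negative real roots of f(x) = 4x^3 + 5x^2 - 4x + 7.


Descartes' rule of signs:

For positive roots, count sign changes in f(x) = 4x^3 + 5x^2 - 4x + 7:
Signs of coefficients: +, +, -, +
Number of sign changes: 2
Possible positive real roots: 2, 0

For negative roots, examine f(-x) = -4x^3 + 5x^2 + 4x + 7:
Signs of coefficients: -, +, +, +
Number of sign changes: 1
Possible negative real roots: 1

Positive roots: 2 or 0; Negative roots: 1


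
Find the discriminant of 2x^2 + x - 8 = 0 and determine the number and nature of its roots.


For ax^2 + bx + c = 0, discriminant D = b^2 - 4ac
Here a = 2, b = 1, c = -8
D = (1)^2 - 4(2)(-8) = 1 + 64 = 65

D = 65 > 0 but not a perfect square
The equation has 2 distinct real irrational roots.

Discriminant = 65, 2 distinct real irrational roots


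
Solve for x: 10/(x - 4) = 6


Multiply both sides by (x - 4): 10 = 6(x - 4)
Distribute: 10 = 6x - 24
6x = 10 + 24 = 34
x = 17/3

x = 17/3


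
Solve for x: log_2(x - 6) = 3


Convert to exponential form: x - 6 = 2^3 = 8
x = 8 + 6 = 14
Check: log_2(14 - 6) = log_2(8) = log_2(8) = 3 ✓

x = 14


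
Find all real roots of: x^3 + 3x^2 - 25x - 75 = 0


Let p(x) = x^3 + 3x^2 - 25x - 75. By the rational root theorem (leading coefficient 1), any rational root is an integer divisor of 75: try ±1, ±2, ... in turn.
Test x = 1: value = -96 ≠ 0.
Test x = -1: value = -48 ≠ 0.
Test x = 3: value = -96 ≠ 0.
Test x = -3: value = 0 ✓, so (x + 3) is a factor.
Synthetic division by (x + 3): bring down 1; 1(-3) + 3 = 0; 0(-3) - 25 = -25; (-25)(-3) - 75 = 0 → quotient x^2 - 25, remainder 0.
Solve the quadratic x^2 - 25 = 0: discriminant = 0^2 - 4(1)(-25) = 0 + 100 = 100.
sqrt(100) = 10, so x = (0 ± 10)/2: x = 5 or x = -5.

x = -5, x = -3, x = 5


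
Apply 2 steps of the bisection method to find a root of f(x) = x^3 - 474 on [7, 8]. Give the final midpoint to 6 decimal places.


f(x) = x^3 - 474
f(7) = -131 < 0
f(8) = 38 > 0

Step 1: midpoint = (7.000000 + 8.000000)/2 = 7.500000
  f(7.500000) = -52.125000
  f(mid) < 0, so root is in [7.500000, 8.000000]

Step 2: midpoint = (7.500000 + 8.000000)/2 = 7.750000
  f(7.750000) = -8.515625
  f(mid) < 0, so root is in [7.750000, 8.000000]

midpoint = 7.750000


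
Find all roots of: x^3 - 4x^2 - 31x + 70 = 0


Let p(x) = x^3 - 4x^2 - 31x + 70. By the rational root theorem (leading coefficient 1), any rational root is an integer divisor of 70: try ±1, ±2, ... in turn.
Test x = 1: value = 36 ≠ 0.
Test x = -1: value = 96 ≠ 0.
Test x = 2: value = 0 ✓, so (x - 2) is a factor.
Synthetic division by (x - 2): bring down 1; 1(2) - 4 = -2; (-2)(2) - 31 = -35; (-35)(2) + 70 = 0 → quotient x^2 - 2x - 35, remainder 0.
Solve the quadratic x^2 - 2x - 35 = 0: discriminant = (-2)^2 - 4(1)(-35) = 4 + 140 = 144.
sqrt(144) = 12, so x = (2 ± 12)/2: x = 7 or x = -5.
Collecting all roots found:

x = -5, x = 2, x = 7


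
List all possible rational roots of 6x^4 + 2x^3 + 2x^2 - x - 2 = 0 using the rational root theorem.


Rational root theorem: possible roots are ±p/q where:
  p divides the constant term (-2): p ∈ {1, 2}
  q divides the leading coefficient (6): q ∈ {1, 2, 3, 6}

All possible rational roots: -2, -1, -2/3, -1/2, -1/3, -1/6, 1/6, 1/3, 1/2, 2/3, 1, 2

-2, -1, -2/3, -1/2, -1/3, -1/6, 1/6, 1/3, 1/2, 2/3, 1, 2


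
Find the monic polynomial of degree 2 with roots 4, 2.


A monic polynomial with roots 4, 2 is:
p(x) = (x - 4)(x - 2)
After multiplying by (x - 4): x - 4
After multiplying by (x - 2): x^2 - 6x + 8

x^2 - 6x + 8


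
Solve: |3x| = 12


An absolute value equation |expr| = 12 gives two cases:
Case 1: 3x = 12
  3x = 12, so x = 4
Case 2: 3x = -12
  3x = -12, so x = -4

x = -4, x = 4


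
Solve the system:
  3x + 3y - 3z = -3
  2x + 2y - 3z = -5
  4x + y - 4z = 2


Using Cramer's rule. Expand each determinant along the first row.
D  = 3*[2*(-4) - (-3)*1] - 3*[2*(-4) - (-3)*4] + (-3)*[2*1 - 2*4]
  = 3*(-5) - 3*(4) + (-3)*(-6) = -9
Dx = (-3)*[2*(-4) - (-3)*1] - 3*[(-5)*(-4) - (-3)*2] + (-3)*[(-5)*1 - 2*2]
  = (-3)*(-5) - 3*(26) + (-3)*(-9) = -36
Dy = 3*[(-5)*(-4) - (-3)*2] - (-3)*[2*(-4) - (-3)*4] + (-3)*[2*2 - (-5)*4]
  = 3*(26) - (-3)*(4) + (-3)*(24) = 18
Dz = 3*[2*2 - (-5)*1] - 3*[2*2 - (-5)*4] + (-3)*[2*1 - 2*4]
  = 3*(9) - 3*(24) + (-3)*(-6) = -27
x = Dx/D = -36/-9 = 4, y = Dy/D = 18/-9 = -2, z = Dz/D = -27/-9 = 3
Check eq1: (3)(4) + (3)(-2) + (-3)(3) = -3 = -3 ✓
Check eq2: (2)(4) + (2)(-2) + (-3)(3) = -5 = -5 ✓
Check eq3: (4)(4) + (1)(-2) + (-4)(3) = 2 = 2 ✓

x = 4, y = -2, z = 3


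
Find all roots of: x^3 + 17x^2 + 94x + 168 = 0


Let p(x) = x^3 + 17x^2 + 94x + 168. By the rational root theorem (leading coefficient 1), any rational root is an integer divisor of 168: try ±1, ±2, ... in turn.
Test x = 1: value = 280 ≠ 0.
Test x = -1: value = 90 ≠ 0.
Test x = 2: value = 432 ≠ 0.
Test x = -2: value = 40 ≠ 0.
Test x = 3: value = 630 ≠ 0.
Test x = -3: value = 12 ≠ 0.
Test x = 4: value = 880 ≠ 0.
Test x = -4: value = 0 ✓, so (x + 4) is a factor.
Synthetic division by (x + 4): bring down 1; 1(-4) + 17 = 13; 13(-4) + 94 = 42; 42(-4) + 168 = 0 → quotient x^2 + 13x + 42, remainder 0.
Solve the quadratic x^2 + 13x + 42 = 0: discriminant = 13^2 - 4(1)(42) = 169 - 168 = 1.
sqrt(1) = 1, so x = (-13 ± 1)/2: x = -6 or x = -7.
Collecting all roots found:

x = -7, x = -6, x = -4


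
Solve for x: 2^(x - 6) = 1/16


Express both sides with the same base.
1/16 = 2^(-4)
Since the bases match, equate exponents: x - 6 = -4
So x = -4 - (-6) = 2

x = 2


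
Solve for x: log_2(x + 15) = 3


Convert to exponential form: x + 15 = 2^3 = 8
x = 8 - 15 = -7
Check: log_2(-7 + 15) = log_2(8) = log_2(8) = 3 ✓

x = -7


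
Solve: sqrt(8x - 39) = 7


Square both sides: 8x - 39 = 7^2 = 49
8x = 49 + 39 = 88
x = 11
Check: sqrt(8*11 - 39) = sqrt(49) = 7 ✓

x = 11


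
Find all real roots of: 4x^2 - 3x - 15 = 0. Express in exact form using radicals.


Using the quadratic formula: x = (-b ± sqrt(b^2 - 4ac)) / (2a)
Here a = 4, b = -3, c = -15
Discriminant = b^2 - 4ac = (-3)^2 - 4(4)(-15) = 9 + 240 = 249
Since discriminant = 249 > 0, there are two real roots.
x = (3 ± sqrt(249)) / 8
Numerically: x ≈ 2.3475 or x ≈ -1.5975

x = (3 + sqrt(249)) / 8 or x = (3 - sqrt(249)) / 8


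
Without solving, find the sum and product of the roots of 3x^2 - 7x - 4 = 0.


By Vieta's formulas for ax^2 + bx + c = 0:
  Sum of roots = -b/a
  Product of roots = c/a

Here a = 3, b = -7, c = -4
Sum = -(-7)/3 = 7/3
Product = -4/3 = -4/3

Sum = 7/3, Product = -4/3
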